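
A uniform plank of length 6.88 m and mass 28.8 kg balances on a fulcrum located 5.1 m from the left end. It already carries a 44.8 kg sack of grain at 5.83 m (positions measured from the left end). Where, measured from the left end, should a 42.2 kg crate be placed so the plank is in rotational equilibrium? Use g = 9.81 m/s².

x ≈ 5.46 m from the left end

Take moments about the fulcrum (at 5.1 m from the left end).
Beam weight: 28.8 × 9.81 = 282.5 N down at 3.44 m → arm 1.66 m, τ = 282.5 × 1.66 = 468.9 N·m counterclockwise.
Sack of grain: 44.8 × 9.81 = 439.5 N down at 5.83 m → arm 0.73 m, τ = 439.5 × 0.73 = 320.8 N·m clockwise.
Net moment of existing loads = 148.1 N·m counterclockwise.
The crate weighs 42.2 × 9.81 = 414 N and must supply an equal clockwise moment, so its lever arm about the fulcrum is 148.1 / 414 = 0.358 m.
That puts it at 5.1 + 0.358 = 5.46 m from the left end.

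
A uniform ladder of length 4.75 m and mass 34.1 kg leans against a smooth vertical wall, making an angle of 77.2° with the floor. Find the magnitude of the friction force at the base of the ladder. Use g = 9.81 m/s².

f ≈ 38 N

About the foot of the ladder:
Ladder weight 34.1×9.81 = 334.5 N acts at 2.375 m along the ladder; its horizontal arm is 2.375·cos77.2° = 0.5262 m → τ = 176 N·m clockwise.
Wall normal N acts horizontally at the top; its moment arm is the height L sinθ = 4.75·sin77.2° = 4.632 m, counterclockwise.
Setting net torque to zero: N × 4.632 = 176 → N = 38 N.
ΣFx = 0: friction at the foot balances the wall's push, so f = N_wall = 38 N.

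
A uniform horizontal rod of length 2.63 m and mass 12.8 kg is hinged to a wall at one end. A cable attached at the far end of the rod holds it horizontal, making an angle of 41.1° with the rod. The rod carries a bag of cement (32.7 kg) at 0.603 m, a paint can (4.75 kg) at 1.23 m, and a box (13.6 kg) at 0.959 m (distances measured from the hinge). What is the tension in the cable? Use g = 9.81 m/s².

T ≈ 315 N

About the hinge:
Beam weight: 12.8 × 9.81 = 125.6 N down at 1.315 m → arm 1.315 m, τ = 125.6 × 1.315 = 165.2 N·m clockwise.
Bag of cement: 32.7 × 9.81 = 320.8 N down at 0.603 m → arm 0.603 m, τ = 320.8 × 0.603 = 193.4 N·m clockwise.
Paint can: 4.75 × 9.81 = 46.6 N down at 1.23 m → arm 1.23 m, τ = 46.6 × 1.23 = 57.32 N·m clockwise.
Box: 13.6 × 9.81 = 133.4 N down at 0.959 m → arm 0.959 m, τ = 133.4 × 0.959 = 127.9 N·m clockwise.
Total clockwise load moment = 543.8 N·m.
The cable tension T acts at 2.63 m; only its component perpendicular to the rod, T sinθ, produces torque. sin 41.1° = 0.6574.
Balancing moments: T × 2.63 × 0.6574 = 543.8, giving T = 543.8 / 1.729 = 315 N.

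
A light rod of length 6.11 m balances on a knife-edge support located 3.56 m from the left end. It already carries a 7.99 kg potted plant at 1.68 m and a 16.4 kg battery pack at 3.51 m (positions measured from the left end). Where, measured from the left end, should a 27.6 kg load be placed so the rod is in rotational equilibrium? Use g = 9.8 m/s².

About the knife-edge support (at 3.56 m from the left end):
Potted plant: 7.99 × 9.8 = 78.3 N down at 1.68 m → arm 1.88 m, τ = 78.3 × 1.88 = 147.2 N·m counterclockwise.
Battery pack: 16.4 × 9.8 = 160.7 N down at 3.51 m → arm 0.05 m, τ = 160.7 × 0.05 = 8.035 N·m counterclockwise.
Net moment of existing loads = 155.2 N·m counterclockwise.
The load weighs 27.6 × 9.8 = 270.5 N and must supply an equal clockwise moment, so its lever arm about the knife-edge support is 155.2 / 270.5 = 0.574 m.
That puts it at 3.56 + 0.574 = 4.13 m from the left end.

x ≈ 4.13 m from the left end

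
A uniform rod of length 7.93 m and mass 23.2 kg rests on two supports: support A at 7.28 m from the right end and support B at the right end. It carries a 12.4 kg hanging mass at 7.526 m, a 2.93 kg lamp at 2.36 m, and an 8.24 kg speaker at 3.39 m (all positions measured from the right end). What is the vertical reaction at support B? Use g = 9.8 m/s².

Sum moments about support A (its reaction then has zero moment arm).
Beam weight: 23.2 × 9.8 = 227.4 N down at 3.965 m → arm 3.315 m, τ = 227.4 × 3.315 = 753.8 N·m clockwise.
Hanging mass: 12.4 × 9.8 = 121.5 N down at 7.526 m → arm 0.246 m, τ = 121.5 × 0.246 = 29.89 N·m counterclockwise.
Lamp: 2.93 × 9.8 = 28.71 N down at 2.36 m → arm 4.92 m, τ = 28.71 × 4.92 = 141.3 N·m clockwise.
Speaker: 8.24 × 9.8 = 80.75 N down at 3.39 m → arm 3.89 m, τ = 80.75 × 3.89 = 314.1 N·m clockwise.
Net load moment about support A = 1179 N·m clockwise.
Reaction R at support B is upward at 0 m, arm 7.28 m → moment R × 7.28 counterclockwise.
Balancing moments: R × 7.28 = 1179, giving R = 162 N.

R_B ≈ 162 N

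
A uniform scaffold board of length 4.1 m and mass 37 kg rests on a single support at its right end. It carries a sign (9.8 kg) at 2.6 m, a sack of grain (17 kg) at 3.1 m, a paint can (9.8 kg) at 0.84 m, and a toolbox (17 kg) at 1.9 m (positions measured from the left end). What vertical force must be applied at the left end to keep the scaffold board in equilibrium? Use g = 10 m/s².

About the right end:
Beam weight: 37 × 10 = 370 N down at 2.05 m → arm 2.05 m, τ = 370 × 2.05 = 758.5 N·m counterclockwise.
Sign: 9.8 × 10 = 98 N down at 2.6 m → arm 1.5 m, τ = 98 × 1.5 = 147 N·m counterclockwise.
Sack of grain: 17 × 10 = 170 N down at 3.1 m → arm 1 m, τ = 170 × 1 = 170 N·m counterclockwise.
Paint can: 9.8 × 10 = 98 N down at 0.84 m → arm 3.26 m, τ = 98 × 3.26 = 319.5 N·m counterclockwise.
Toolbox: 17 × 10 = 170 N down at 1.9 m → arm 2.2 m, τ = 170 × 2.2 = 374 N·m counterclockwise.
Net moment of the loads = 1769 N·m counterclockwise.
The upward force F acts at the left end, arm 4.1 m, giving F × 4.1 clockwise.
Στ = 0 ⇒ F × 4.1 = 1769 ⇒ F = 1769 / 4.1 = 431 N.

F ≈ 431 N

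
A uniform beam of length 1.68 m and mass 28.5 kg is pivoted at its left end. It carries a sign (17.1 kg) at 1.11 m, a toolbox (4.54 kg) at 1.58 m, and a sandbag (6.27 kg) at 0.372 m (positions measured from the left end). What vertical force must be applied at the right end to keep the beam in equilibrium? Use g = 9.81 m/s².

F ≈ 306 N

Take moments about the left end.
Beam weight: 28.5 × 9.81 = 279.6 N down at 0.84 m → arm 0.84 m, τ = 279.6 × 0.84 = 234.9 N·m clockwise.
Sign: 17.1 × 9.81 = 167.8 N down at 1.11 m → arm 1.11 m, τ = 167.8 × 1.11 = 186.3 N·m clockwise.
Toolbox: 4.54 × 9.81 = 44.54 N down at 1.58 m → arm 1.58 m, τ = 44.54 × 1.58 = 70.37 N·m clockwise.
Sandbag: 6.27 × 9.81 = 61.51 N down at 0.372 m → arm 0.372 m, τ = 61.51 × 0.372 = 22.88 N·m clockwise.
Net moment of the loads = 514.5 N·m clockwise.
The upward force F acts at the right end, arm 1.68 m, giving F × 1.68 counterclockwise.
Balancing moments: F × 1.68 = 514.5, giving F = 514.5 / 1.68 = 306 N.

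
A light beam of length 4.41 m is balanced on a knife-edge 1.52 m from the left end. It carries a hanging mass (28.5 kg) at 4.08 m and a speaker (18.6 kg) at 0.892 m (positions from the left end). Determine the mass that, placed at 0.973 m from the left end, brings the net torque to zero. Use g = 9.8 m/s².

Sum moments about the knife-edge (at 1.52 m from the left end) (the support reaction has zero arm there).
Hanging mass: 28.5 × 9.8 = 279.3 N down at 4.08 m → arm 2.56 m, τ = 279.3 × 2.56 = 715 N·m clockwise.
Speaker: 18.6 × 9.8 = 182.3 N down at 0.892 m → arm 0.628 m, τ = 182.3 × 0.628 = 114.5 N·m counterclockwise.
Net moment of known loads = 600.5 N·m clockwise.
An unknown mass m at 0.973 m has arm 0.547 m; its moment is m·g·0.547 counterclockwise.
Στ = 0 ⇒ m × 9.8 × 0.547 = 600.5 ⇒ m = 600.5 / (9.8 × 0.547) = 112 kg.

m ≈ 112 kg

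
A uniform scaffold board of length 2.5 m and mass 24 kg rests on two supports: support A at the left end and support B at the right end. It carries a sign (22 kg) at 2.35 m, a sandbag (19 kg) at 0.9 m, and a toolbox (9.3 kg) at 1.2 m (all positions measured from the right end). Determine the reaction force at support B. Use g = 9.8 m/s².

About support A:
Beam weight: 24 × 9.8 = 235.2 N down at 1.25 m → arm 1.25 m, τ = 235.2 × 1.25 = 294 N·m clockwise.
Sign: 22 × 9.8 = 215.6 N down at 2.35 m → arm 0.15 m, τ = 215.6 × 0.15 = 32.34 N·m clockwise.
Sandbag: 19 × 9.8 = 186.2 N down at 0.9 m → arm 1.6 m, τ = 186.2 × 1.6 = 297.9 N·m clockwise.
Toolbox: 9.3 × 9.8 = 91.14 N down at 1.2 m → arm 1.3 m, τ = 91.14 × 1.3 = 118.5 N·m clockwise.
Net load moment about support A = 742.7 N·m clockwise.
Reaction R at support B is upward at 0 m, arm 2.5 m → moment R × 2.5 counterclockwise.
Στ = 0 ⇒ R × 2.5 = 742.7 ⇒ R = 297 N.

R_B ≈ 297 N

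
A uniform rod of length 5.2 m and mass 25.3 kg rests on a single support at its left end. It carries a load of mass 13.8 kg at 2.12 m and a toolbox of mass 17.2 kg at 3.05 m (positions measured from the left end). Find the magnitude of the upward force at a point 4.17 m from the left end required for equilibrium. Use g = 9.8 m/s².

F ≈ 347 N

Taking torques about the left end:
Beam weight: 25.3 × 9.8 = 247.9 N down at 2.6 m → arm 2.6 m, τ = 247.9 × 2.6 = 644.5 N·m clockwise.
Load: 13.8 × 9.8 = 135.2 N down at 2.12 m → arm 2.12 m, τ = 135.2 × 2.12 = 286.6 N·m clockwise.
Toolbox: 17.2 × 9.8 = 168.6 N down at 3.05 m → arm 3.05 m, τ = 168.6 × 3.05 = 514.2 N·m clockwise.
Net moment of the loads = 1445 N·m clockwise.
The upward force F acts at a point 4.17 m from the left end, arm 4.17 m, giving F × 4.17 counterclockwise.
Balancing moments: F × 4.17 = 1445, giving F = 1445 / 4.17 = 347 N.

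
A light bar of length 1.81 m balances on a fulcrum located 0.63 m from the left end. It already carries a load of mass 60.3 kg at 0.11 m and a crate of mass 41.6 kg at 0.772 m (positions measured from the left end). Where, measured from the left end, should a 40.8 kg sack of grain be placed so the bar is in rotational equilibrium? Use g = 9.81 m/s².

x ≈ 1.25 m from the left end

About the fulcrum (at 0.63 m from the left end):
Load: 60.3 × 9.81 = 591.5 N down at 0.11 m → arm 0.52 m, τ = 591.5 × 0.52 = 307.6 N·m counterclockwise.
Crate: 41.6 × 9.81 = 408.1 N down at 0.772 m → arm 0.142 m, τ = 408.1 × 0.142 = 57.95 N·m clockwise.
Net moment of existing loads = 249.7 N·m counterclockwise.
The sack of grain weighs 40.8 × 9.81 = 400.2 N and must supply an equal clockwise moment, so its lever arm about the fulcrum is 249.7 / 400.2 = 0.624 m.
That puts it at 0.63 + 0.624 = 1.25 m from the left end.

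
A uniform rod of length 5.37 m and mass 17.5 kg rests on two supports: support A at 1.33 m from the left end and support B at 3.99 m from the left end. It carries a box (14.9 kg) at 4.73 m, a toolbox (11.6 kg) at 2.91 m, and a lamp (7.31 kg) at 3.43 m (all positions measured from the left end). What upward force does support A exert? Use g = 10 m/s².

R_A ≈ 107 N

Sum moments about support B (its reaction then has zero moment arm).
Beam weight: 17.5 × 10 = 175 N down at 2.685 m → arm 1.305 m, τ = 175 × 1.305 = 228.4 N·m counterclockwise.
Box: 14.9 × 10 = 149 N down at 4.73 m → arm 0.74 m, τ = 149 × 0.74 = 110.3 N·m clockwise.
Toolbox: 11.6 × 10 = 116 N down at 2.91 m → arm 1.08 m, τ = 116 × 1.08 = 125.3 N·m counterclockwise.
Lamp: 7.31 × 10 = 73.1 N down at 3.43 m → arm 0.56 m, τ = 73.1 × 0.56 = 40.94 N·m counterclockwise.
Net load moment about support B = 284.3 N·m counterclockwise.
Reaction R at support A is upward at 1.33 m, arm 2.66 m → moment R × 2.66 clockwise.
Στ = 0 ⇒ R × 2.66 = 284.3 ⇒ R = 107 N.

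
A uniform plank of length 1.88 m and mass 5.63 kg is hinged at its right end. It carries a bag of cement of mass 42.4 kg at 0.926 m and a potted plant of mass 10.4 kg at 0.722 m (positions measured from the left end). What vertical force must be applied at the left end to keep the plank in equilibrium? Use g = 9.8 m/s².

F ≈ 301 N

About the right end:
Beam weight: 5.63 × 9.8 = 55.17 N down at 0.94 m → arm 0.94 m, τ = 55.17 × 0.94 = 51.86 N·m counterclockwise.
Bag of cement: 42.4 × 9.8 = 415.5 N down at 0.926 m → arm 0.954 m, τ = 415.5 × 0.954 = 396.4 N·m counterclockwise.
Potted plant: 10.4 × 9.8 = 101.9 N down at 0.722 m → arm 1.158 m, τ = 101.9 × 1.158 = 118 N·m counterclockwise.
Net moment of the loads = 566.3 N·m counterclockwise.
The upward force F acts at the left end, arm 1.88 m, giving F × 1.88 clockwise.
For rotational equilibrium, F × 1.88 = 566.3, so F = 566.3 / 1.88 = 301 N.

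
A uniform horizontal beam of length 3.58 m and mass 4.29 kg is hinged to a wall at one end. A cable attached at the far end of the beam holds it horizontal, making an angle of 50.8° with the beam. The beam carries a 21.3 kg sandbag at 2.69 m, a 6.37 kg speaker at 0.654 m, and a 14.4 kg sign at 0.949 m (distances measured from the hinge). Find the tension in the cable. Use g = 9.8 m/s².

Taking torques about the hinge:
Beam weight: 4.29 × 9.8 = 42.04 N down at 1.79 m → arm 1.79 m, τ = 42.04 × 1.79 = 75.25 N·m clockwise.
Sandbag: 21.3 × 9.8 = 208.7 N down at 2.69 m → arm 2.69 m, τ = 208.7 × 2.69 = 561.4 N·m clockwise.
Speaker: 6.37 × 9.8 = 62.43 N down at 0.654 m → arm 0.654 m, τ = 62.43 × 0.654 = 40.83 N·m clockwise.
Sign: 14.4 × 9.8 = 141.1 N down at 0.949 m → arm 0.949 m, τ = 141.1 × 0.949 = 133.9 N·m clockwise.
Total clockwise load moment = 811.4 N·m.
The cable tension T acts at 3.58 m; only its component perpendicular to the beam, T sinθ, produces torque. sin 50.8° = 0.7749.
For rotational equilibrium, T × 3.58 × 0.7749 = 811.4, so T = 811.4 / 2.774 = 293 N.

T ≈ 293 N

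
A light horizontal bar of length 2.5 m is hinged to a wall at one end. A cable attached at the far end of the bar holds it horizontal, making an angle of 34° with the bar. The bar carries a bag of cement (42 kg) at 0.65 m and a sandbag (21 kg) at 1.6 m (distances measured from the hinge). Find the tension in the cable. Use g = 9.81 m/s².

Take moments about the hinge.
Bag of cement: 42 × 9.81 = 412 N down at 0.65 m → arm 0.65 m, τ = 412 × 0.65 = 267.8 N·m clockwise.
Sandbag: 21 × 9.81 = 206 N down at 1.6 m → arm 1.6 m, τ = 206 × 1.6 = 329.6 N·m clockwise.
Total clockwise load moment = 597.4 N·m.
The cable tension T acts at 2.5 m; only its component perpendicular to the bar, T sinθ, produces torque. sin 34° = 0.5592.
For rotational equilibrium, T × 2.5 × 0.5592 = 597.4, so T = 597.4 / 1.398 = 427 N.

T ≈ 427 N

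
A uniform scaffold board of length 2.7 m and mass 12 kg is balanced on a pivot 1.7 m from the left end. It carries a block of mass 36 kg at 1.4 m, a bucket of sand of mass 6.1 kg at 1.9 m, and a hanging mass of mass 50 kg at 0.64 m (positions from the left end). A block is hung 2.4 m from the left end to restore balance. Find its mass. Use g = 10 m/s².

m ≈ 95.4 kg

Taking torques about the pivot (at 1.7 m from the left end):
Beam weight: 12 × 10 = 120 N down at 1.35 m → arm 0.35 m, τ = 120 × 0.35 = 42 N·m counterclockwise.
Block: 36 × 10 = 360 N down at 1.4 m → arm 0.3 m, τ = 360 × 0.3 = 108 N·m counterclockwise.
Bucket of sand: 6.1 × 10 = 61 N down at 1.9 m → arm 0.2 m, τ = 61 × 0.2 = 12.2 N·m clockwise.
Hanging mass: 50 × 10 = 500 N down at 0.64 m → arm 1.06 m, τ = 500 × 1.06 = 530 N·m counterclockwise.
Net moment of known loads = 667.8 N·m counterclockwise.
An unknown mass m at 2.4 m has arm 0.7 m; its moment is m·g·0.7 clockwise.
Στ = 0 ⇒ m × 10 × 0.7 = 667.8 ⇒ m = 667.8 / (10 × 0.7) = 95.4 kg.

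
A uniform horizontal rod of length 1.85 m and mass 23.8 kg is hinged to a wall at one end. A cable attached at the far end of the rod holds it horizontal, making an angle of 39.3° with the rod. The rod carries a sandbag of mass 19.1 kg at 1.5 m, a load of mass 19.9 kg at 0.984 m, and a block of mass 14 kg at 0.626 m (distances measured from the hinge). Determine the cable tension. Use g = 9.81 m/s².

Sum moments about the hinge (the unknown hinge reaction has zero arm there).
Beam weight: 23.8 × 9.81 = 233.5 N down at 0.925 m → arm 0.925 m, τ = 233.5 × 0.925 = 216 N·m clockwise.
Sandbag: 19.1 × 9.81 = 187.4 N down at 1.5 m → arm 1.5 m, τ = 187.4 × 1.5 = 281.1 N·m clockwise.
Load: 19.9 × 9.81 = 195.2 N down at 0.984 m → arm 0.984 m, τ = 195.2 × 0.984 = 192.1 N·m clockwise.
Block: 14 × 9.81 = 137.3 N down at 0.626 m → arm 0.626 m, τ = 137.3 × 0.626 = 85.95 N·m clockwise.
Total clockwise load moment = 775.2 N·m.
The cable tension T acts at 1.85 m; only its component perpendicular to the rod, T sinθ, produces torque. sin 39.3° = 0.6334.
Balancing moments: T × 1.85 × 0.6334 = 775.2, giving T = 775.2 / 1.172 = 661 N.

T ≈ 661 N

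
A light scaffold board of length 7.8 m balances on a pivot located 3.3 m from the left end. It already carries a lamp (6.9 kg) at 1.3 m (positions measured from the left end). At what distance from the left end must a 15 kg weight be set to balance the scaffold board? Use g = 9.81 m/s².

x ≈ 4.22 m from the left end

About the pivot (at 3.3 m from the left end):
Lamp: 6.9 × 9.81 = 67.69 N down at 1.3 m → arm 2 m, τ = 67.69 × 2 = 135.4 N·m counterclockwise.
Net moment of existing loads = 135.4 N·m counterclockwise.
The weight weighs 15 × 9.81 = 147.2 N and must supply an equal clockwise moment, so its lever arm about the pivot is 135.4 / 147.2 = 0.92 m.
That puts it at 3.3 + 0.92 = 4.22 m from the left end.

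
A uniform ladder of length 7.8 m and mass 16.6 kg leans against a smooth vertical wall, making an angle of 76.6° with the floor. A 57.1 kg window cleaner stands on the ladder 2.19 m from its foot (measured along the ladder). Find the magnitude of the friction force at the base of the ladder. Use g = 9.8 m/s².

f ≈ 56.8 N

Take moments about the foot of the ladder.
Ladder weight 16.6×9.8 = 162.7 N acts at 3.9 m along the ladder; its horizontal arm is 3.9·cos76.6° = 0.9038 m → τ = 147 N·m clockwise.
Window cleaner: 57.1×9.8 = 559.6 N at 2.19 m → arm 0.5075 m → τ = 284 N·m clockwise.
Wall normal N acts horizontally at the top; its moment arm is the height L sinθ = 7.8·sin76.6° = 7.588 m, counterclockwise.
For rotational equilibrium, N × 7.588 = 431, so N = 56.8 N.
ΣFx = 0: friction at the foot balances the wall's push, so f = N_wall = 56.8 N.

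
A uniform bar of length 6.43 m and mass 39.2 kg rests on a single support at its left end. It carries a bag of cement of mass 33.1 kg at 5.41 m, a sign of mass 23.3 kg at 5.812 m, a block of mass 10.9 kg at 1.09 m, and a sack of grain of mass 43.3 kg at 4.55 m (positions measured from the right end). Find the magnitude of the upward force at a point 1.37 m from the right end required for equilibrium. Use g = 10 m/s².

Sum moments about the left end (the unknown pivot reaction has zero arm there).
Beam weight: 39.2 × 10 = 392 N down at 3.215 m → arm 3.215 m, τ = 392 × 3.215 = 1260 N·m clockwise.
Bag of cement: 33.1 × 10 = 331 N down at 5.41 m → arm 1.02 m, τ = 331 × 1.02 = 337.6 N·m clockwise.
Sign: 23.3 × 10 = 233 N down at 5.812 m → arm 0.618 m, τ = 233 × 0.618 = 144 N·m clockwise.
Block: 10.9 × 10 = 109 N down at 1.09 m → arm 5.34 m, τ = 109 × 5.34 = 582.1 N·m clockwise.
Sack of grain: 43.3 × 10 = 433 N down at 4.55 m → arm 1.88 m, τ = 433 × 1.88 = 814 N·m clockwise.
Net moment of the loads = 3138 N·m clockwise.
The upward force F acts at a point 1.37 m from the right end, arm 5.06 m, giving F × 5.06 counterclockwise.
Setting net torque to zero: F × 5.06 = 3138 → F = 3138 / 5.06 = 620 N.

F ≈ 620 N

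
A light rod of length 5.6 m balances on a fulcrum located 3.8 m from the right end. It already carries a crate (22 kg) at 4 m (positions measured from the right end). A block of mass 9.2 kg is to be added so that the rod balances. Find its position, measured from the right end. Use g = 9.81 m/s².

x ≈ 3.32 m from the right end

Take moments about the fulcrum (at 3.8 m from the right end).
Crate: 22 × 9.81 = 215.8 N down at 4 m → arm 0.2 m, τ = 215.8 × 0.2 = 43.16 N·m counterclockwise.
Net moment of existing loads = 43.16 N·m counterclockwise.
The block weighs 9.2 × 9.81 = 90.25 N and must supply an equal clockwise moment, so its lever arm about the fulcrum is 43.16 / 90.25 = 0.478 m.
That puts it at 3.8 − 0.478 = 3.32 m from the right end.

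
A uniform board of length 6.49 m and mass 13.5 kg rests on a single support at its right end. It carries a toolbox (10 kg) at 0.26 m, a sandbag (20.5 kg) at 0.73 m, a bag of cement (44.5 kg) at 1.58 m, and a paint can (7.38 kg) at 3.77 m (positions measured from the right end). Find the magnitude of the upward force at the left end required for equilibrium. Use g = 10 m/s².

F ≈ 246 N

Taking torques about the right end:
Beam weight: 13.5 × 10 = 135 N down at 3.245 m → arm 3.245 m, τ = 135 × 3.245 = 438.1 N·m counterclockwise.
Toolbox: 10 × 10 = 100 N down at 0.26 m → arm 0.26 m, τ = 100 × 0.26 = 26 N·m counterclockwise.
Sandbag: 20.5 × 10 = 205 N down at 0.73 m → arm 0.73 m, τ = 205 × 0.73 = 149.7 N·m counterclockwise.
Bag of cement: 44.5 × 10 = 445 N down at 1.58 m → arm 1.58 m, τ = 445 × 1.58 = 703.1 N·m counterclockwise.
Paint can: 7.38 × 10 = 73.8 N down at 3.77 m → arm 3.77 m, τ = 73.8 × 3.77 = 278.2 N·m counterclockwise.
Net moment of the loads = 1595 N·m counterclockwise.
The upward force F acts at the left end, arm 6.49 m, giving F × 6.49 clockwise.
Setting net torque to zero: F × 6.49 = 1595 → F = 1595 / 6.49 = 246 N.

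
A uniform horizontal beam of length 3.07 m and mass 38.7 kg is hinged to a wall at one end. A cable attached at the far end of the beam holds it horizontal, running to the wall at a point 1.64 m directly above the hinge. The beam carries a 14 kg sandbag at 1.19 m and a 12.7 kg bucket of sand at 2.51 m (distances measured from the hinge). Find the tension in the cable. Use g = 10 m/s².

Taking torques about the hinge:
Beam weight: 38.7 × 10 = 387 N down at 1.535 m → arm 1.535 m, τ = 387 × 1.535 = 594 N·m clockwise.
Sandbag: 14 × 10 = 140 N down at 1.19 m → arm 1.19 m, τ = 140 × 1.19 = 166.6 N·m clockwise.
Bucket of sand: 12.7 × 10 = 127 N down at 2.51 m → arm 2.51 m, τ = 127 × 2.51 = 318.8 N·m clockwise.
Total clockwise load moment = 1079 N·m.
The cable tension T acts at 3.07 m; only its component perpendicular to the beam, T sinθ, produces torque. sinθ = h/√(h²+d²) = 1.64/√(1.64²+3.07²) = 0.4712.
Setting net torque to zero: T × 3.07 × 0.4712 = 1079 → T = 1079 / 1.447 = 746 N.

T ≈ 746 N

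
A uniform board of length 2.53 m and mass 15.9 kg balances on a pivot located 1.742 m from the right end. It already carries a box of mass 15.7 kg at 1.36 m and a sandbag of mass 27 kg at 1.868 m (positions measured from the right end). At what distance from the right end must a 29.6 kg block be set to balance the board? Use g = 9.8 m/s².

About the pivot (at 1.742 m from the right end):
Beam weight: 15.9 × 9.8 = 155.8 N down at 1.265 m → arm 0.477 m, τ = 155.8 × 0.477 = 74.32 N·m clockwise.
Box: 15.7 × 9.8 = 153.9 N down at 1.36 m → arm 0.382 m, τ = 153.9 × 0.382 = 58.79 N·m clockwise.
Sandbag: 27 × 9.8 = 264.6 N down at 1.868 m → arm 0.126 m, τ = 264.6 × 0.126 = 33.34 N·m counterclockwise.
Net moment of existing loads = 99.77 N·m clockwise.
The block weighs 29.6 × 9.8 = 290.1 N and must supply an equal counterclockwise moment, so its lever arm about the pivot is 99.77 / 290.1 = 0.344 m.
That puts it at 1.742 + 0.344 = 2.09 m from the right end.

x ≈ 2.09 m from the right end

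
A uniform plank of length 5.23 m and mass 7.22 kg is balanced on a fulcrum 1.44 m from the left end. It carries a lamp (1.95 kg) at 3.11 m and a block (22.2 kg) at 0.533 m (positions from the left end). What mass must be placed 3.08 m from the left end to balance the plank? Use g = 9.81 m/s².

Taking torques about the fulcrum (at 1.44 m from the left end):
Beam weight: 7.22 × 9.81 = 70.83 N down at 2.615 m → arm 1.175 m, τ = 70.83 × 1.175 = 83.23 N·m clockwise.
Lamp: 1.95 × 9.81 = 19.13 N down at 3.11 m → arm 1.67 m, τ = 19.13 × 1.67 = 31.95 N·m clockwise.
Block: 22.2 × 9.81 = 217.8 N down at 0.533 m → arm 0.907 m, τ = 217.8 × 0.907 = 197.5 N·m counterclockwise.
Net moment of known loads = 82.32 N·m counterclockwise.
An unknown mass m at 3.08 m has arm 1.64 m; its moment is m·g·1.64 clockwise.
For rotational equilibrium, m × 9.81 × 1.64 = 82.32, so m = 82.32 / (9.81 × 1.64) = 5.12 kg.

m ≈ 5.12 kg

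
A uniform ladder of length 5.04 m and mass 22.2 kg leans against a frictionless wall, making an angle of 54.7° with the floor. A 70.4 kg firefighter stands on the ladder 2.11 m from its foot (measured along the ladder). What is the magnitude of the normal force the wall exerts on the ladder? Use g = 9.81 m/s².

Choose the foot of the ladder as the axis so the floor normal and friction both act there and drop out.
Ladder weight 22.2×9.81 = 217.8 N acts at 2.52 m along the ladder; its horizontal arm is 2.52·cos54.7° = 1.456 m → τ = 317.1 N·m clockwise.
Firefighter: 70.4×9.81 = 690.6 N at 2.11 m → arm 1.219 m → τ = 841.8 N·m clockwise.
Wall normal N acts horizontally at the top; its moment arm is the height L sinθ = 5.04·sin54.7° = 4.113 m, counterclockwise.
For rotational equilibrium, N × 4.113 = 1159, so N = 282 N.

N_wall ≈ 282 N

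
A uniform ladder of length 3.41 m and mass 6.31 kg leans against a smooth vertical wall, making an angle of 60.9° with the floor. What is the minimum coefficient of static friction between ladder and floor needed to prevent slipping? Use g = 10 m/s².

μ_min ≈ 0.278

About the foot of the ladder:
Ladder weight 6.31×10 = 63.1 N acts at 1.705 m along the ladder; its horizontal arm is 1.705·cos60.9° = 0.8292 m → τ = 52.32 N·m clockwise.
Wall normal N acts horizontally at the top; its moment arm is the height L sinθ = 3.41·sin60.9° = 2.98 m, counterclockwise.
For rotational equilibrium, N × 2.98 = 52.32, so N = 17.56 N.
ΣFx = 0 ⇒ f = N_wall = 17.56 N. ΣFy = 0 ⇒ N_floor = 63.1 N.
μ_min = f / N_floor = 17.56 / 63.1 = 0.278.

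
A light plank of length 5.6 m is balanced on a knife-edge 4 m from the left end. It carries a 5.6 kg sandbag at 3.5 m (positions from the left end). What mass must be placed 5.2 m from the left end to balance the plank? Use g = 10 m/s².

m ≈ 2.33 kg

About the knife-edge (at 4 m from the left end):
Sandbag: 5.6 × 10 = 56 N down at 3.5 m → arm 0.5 m, τ = 56 × 0.5 = 28 N·m counterclockwise.
Net moment of known loads = 28 N·m counterclockwise.
An unknown mass m at 5.2 m has arm 1.2 m; its moment is m·g·1.2 clockwise.
Στ = 0 ⇒ m × 10 × 1.2 = 28 ⇒ m = 28 / (10 × 1.2) = 2.33 kg.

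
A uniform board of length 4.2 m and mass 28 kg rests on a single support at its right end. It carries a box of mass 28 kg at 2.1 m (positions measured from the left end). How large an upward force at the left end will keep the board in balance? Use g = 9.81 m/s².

Sum moments about the right end (the unknown pivot reaction has zero arm there).
Beam weight: 28 × 9.81 = 274.7 N down at 2.1 m → arm 2.1 m, τ = 274.7 × 2.1 = 576.9 N·m counterclockwise.
Box: 28 × 9.81 = 274.7 N down at 2.1 m → arm 2.1 m, τ = 274.7 × 2.1 = 576.9 N·m counterclockwise.
Net moment of the loads = 1154 N·m counterclockwise.
The upward force F acts at the left end, arm 4.2 m, giving F × 4.2 clockwise.
Setting net torque to zero: F × 4.2 = 1154 → F = 1154 / 4.2 = 275 N.

F ≈ 275 N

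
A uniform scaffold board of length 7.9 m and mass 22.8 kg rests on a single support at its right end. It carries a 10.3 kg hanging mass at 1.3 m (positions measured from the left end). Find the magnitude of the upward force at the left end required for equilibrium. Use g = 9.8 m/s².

About the right end:
Beam weight: 22.8 × 9.8 = 223.4 N down at 3.95 m → arm 3.95 m, τ = 223.4 × 3.95 = 882.4 N·m counterclockwise.
Hanging mass: 10.3 × 9.8 = 100.9 N down at 1.3 m → arm 6.6 m, τ = 100.9 × 6.6 = 665.9 N·m counterclockwise.
Net moment of the loads = 1548 N·m counterclockwise.
The upward force F acts at the left end, arm 7.9 m, giving F × 7.9 clockwise.
Στ = 0 ⇒ F × 7.9 = 1548 ⇒ F = 1548 / 7.9 = 196 N.

F ≈ 196 N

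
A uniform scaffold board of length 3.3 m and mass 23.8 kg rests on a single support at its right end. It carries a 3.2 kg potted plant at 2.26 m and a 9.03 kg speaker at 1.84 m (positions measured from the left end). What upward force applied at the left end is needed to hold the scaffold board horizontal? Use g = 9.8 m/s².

F ≈ 166 N

Taking torques about the right end:
Beam weight: 23.8 × 9.8 = 233.2 N down at 1.65 m → arm 1.65 m, τ = 233.2 × 1.65 = 384.8 N·m counterclockwise.
Potted plant: 3.2 × 9.8 = 31.36 N down at 2.26 m → arm 1.04 m, τ = 31.36 × 1.04 = 32.61 N·m counterclockwise.
Speaker: 9.03 × 9.8 = 88.49 N down at 1.84 m → arm 1.46 m, τ = 88.49 × 1.46 = 129.2 N·m counterclockwise.
Net moment of the loads = 546.6 N·m counterclockwise.
The upward force F acts at the left end, arm 3.3 m, giving F × 3.3 clockwise.
Balancing moments: F × 3.3 = 546.6, giving F = 546.6 / 3.3 = 166 N.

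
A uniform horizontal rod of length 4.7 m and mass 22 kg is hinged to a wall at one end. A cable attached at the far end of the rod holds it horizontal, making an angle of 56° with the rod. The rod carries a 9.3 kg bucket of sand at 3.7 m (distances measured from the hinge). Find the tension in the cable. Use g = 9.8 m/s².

T ≈ 217 N

About the hinge:
Beam weight: 22 × 9.8 = 215.6 N down at 2.35 m → arm 2.35 m, τ = 215.6 × 2.35 = 506.7 N·m clockwise.
Bucket of sand: 9.3 × 9.8 = 91.14 N down at 3.7 m → arm 3.7 m, τ = 91.14 × 3.7 = 337.2 N·m clockwise.
Total clockwise load moment = 843.9 N·m.
The cable tension T acts at 4.7 m; only its component perpendicular to the rod, T sinθ, produces torque. sin 56° = 0.829.
Στ = 0 ⇒ T × 4.7 × 0.829 = 843.9 ⇒ T = 843.9 / 3.896 = 217 N.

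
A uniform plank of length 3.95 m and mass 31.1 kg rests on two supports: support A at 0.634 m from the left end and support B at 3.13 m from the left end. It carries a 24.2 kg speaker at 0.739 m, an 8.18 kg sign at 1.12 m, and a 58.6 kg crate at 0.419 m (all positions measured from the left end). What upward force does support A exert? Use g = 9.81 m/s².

About support B:
Beam weight: 31.1 × 9.81 = 305.1 N down at 1.975 m → arm 1.155 m, τ = 305.1 × 1.155 = 352.4 N·m counterclockwise.
Speaker: 24.2 × 9.81 = 237.4 N down at 0.739 m → arm 2.391 m, τ = 237.4 × 2.391 = 567.6 N·m counterclockwise.
Sign: 8.18 × 9.81 = 80.25 N down at 1.12 m → arm 2.01 m, τ = 80.25 × 2.01 = 161.3 N·m counterclockwise.
Crate: 58.6 × 9.81 = 574.9 N down at 0.419 m → arm 2.711 m, τ = 574.9 × 2.711 = 1559 N·m counterclockwise.
Net load moment about support B = 2640 N·m counterclockwise.
Reaction R at support A is upward at 0.634 m, arm 2.496 m → moment R × 2.496 clockwise.
Στ = 0 ⇒ R × 2.496 = 2640 ⇒ R = 1060 N.

R_A ≈ 1060 N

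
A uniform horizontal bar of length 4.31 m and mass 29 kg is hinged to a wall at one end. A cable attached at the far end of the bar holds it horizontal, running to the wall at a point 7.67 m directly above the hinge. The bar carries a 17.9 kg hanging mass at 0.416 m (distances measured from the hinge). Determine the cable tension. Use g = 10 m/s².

T ≈ 186 N

Take moments about the hinge.
Beam weight: 29 × 10 = 290 N down at 2.155 m → arm 2.155 m, τ = 290 × 2.155 = 624.9 N·m clockwise.
Hanging mass: 17.9 × 10 = 179 N down at 0.416 m → arm 0.416 m, τ = 179 × 0.416 = 74.46 N·m clockwise.
Total clockwise load moment = 699.4 N·m.
The cable tension T acts at 4.31 m; only its component perpendicular to the bar, T sinθ, produces torque. sinθ = h/√(h²+d²) = 7.67/√(7.67²+4.31²) = 0.8718.
For rotational equilibrium, T × 4.31 × 0.8718 = 699.4, so T = 699.4 / 3.757 = 186 N.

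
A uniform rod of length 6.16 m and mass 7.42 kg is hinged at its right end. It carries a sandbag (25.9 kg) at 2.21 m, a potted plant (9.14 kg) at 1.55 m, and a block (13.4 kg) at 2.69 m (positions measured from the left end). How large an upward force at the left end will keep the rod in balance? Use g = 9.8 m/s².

About the right end:
Beam weight: 7.42 × 9.8 = 72.72 N down at 3.08 m → arm 3.08 m, τ = 72.72 × 3.08 = 224 N·m counterclockwise.
Sandbag: 25.9 × 9.8 = 253.8 N down at 2.21 m → arm 3.95 m, τ = 253.8 × 3.95 = 1003 N·m counterclockwise.
Potted plant: 9.14 × 9.8 = 89.57 N down at 1.55 m → arm 4.61 m, τ = 89.57 × 4.61 = 412.9 N·m counterclockwise.
Block: 13.4 × 9.8 = 131.3 N down at 2.69 m → arm 3.47 m, τ = 131.3 × 3.47 = 455.6 N·m counterclockwise.
Net moment of the loads = 2096 N·m counterclockwise.
The upward force F acts at the left end, arm 6.16 m, giving F × 6.16 clockwise.
Balancing moments: F × 6.16 = 2096, giving F = 2096 / 6.16 = 340 N.

F ≈ 340 N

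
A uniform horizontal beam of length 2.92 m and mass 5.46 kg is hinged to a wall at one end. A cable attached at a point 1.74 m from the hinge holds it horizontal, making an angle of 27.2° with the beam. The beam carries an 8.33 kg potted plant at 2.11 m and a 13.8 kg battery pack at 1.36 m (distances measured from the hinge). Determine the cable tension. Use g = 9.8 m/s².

T ≈ 546 N

Take moments about the hinge.
Beam weight: 5.46 × 9.8 = 53.51 N down at 1.46 m → arm 1.46 m, τ = 53.51 × 1.46 = 78.12 N·m clockwise.
Potted plant: 8.33 × 9.8 = 81.63 N down at 2.11 m → arm 2.11 m, τ = 81.63 × 2.11 = 172.2 N·m clockwise.
Battery pack: 13.8 × 9.8 = 135.2 N down at 1.36 m → arm 1.36 m, τ = 135.2 × 1.36 = 183.9 N·m clockwise.
Total clockwise load moment = 434.2 N·m.
The cable tension T acts at 1.74 m; only its component perpendicular to the beam, T sinθ, produces torque. sin 27.2° = 0.4571.
Balancing moments: T × 1.74 × 0.4571 = 434.2, giving T = 434.2 / 0.7954 = 546 N.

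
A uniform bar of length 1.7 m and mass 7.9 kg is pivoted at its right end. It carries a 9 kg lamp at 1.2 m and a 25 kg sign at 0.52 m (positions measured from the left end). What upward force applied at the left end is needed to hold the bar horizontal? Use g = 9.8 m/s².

F ≈ 235 N

Taking torques about the right end:
Beam weight: 7.9 × 9.8 = 77.42 N down at 0.85 m → arm 0.85 m, τ = 77.42 × 0.85 = 65.81 N·m counterclockwise.
Lamp: 9 × 9.8 = 88.2 N down at 1.2 m → arm 0.5 m, τ = 88.2 × 0.5 = 44.1 N·m counterclockwise.
Sign: 25 × 9.8 = 245 N down at 0.52 m → arm 1.18 m, τ = 245 × 1.18 = 289.1 N·m counterclockwise.
Net moment of the loads = 399 N·m counterclockwise.
The upward force F acts at the left end, arm 1.7 m, giving F × 1.7 clockwise.
Στ = 0 ⇒ F × 1.7 = 399 ⇒ F = 399 / 1.7 = 235 N.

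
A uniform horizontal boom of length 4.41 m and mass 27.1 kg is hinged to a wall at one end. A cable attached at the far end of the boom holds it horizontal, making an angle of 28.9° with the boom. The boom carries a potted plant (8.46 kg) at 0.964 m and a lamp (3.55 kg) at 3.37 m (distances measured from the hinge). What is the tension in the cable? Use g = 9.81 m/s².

Choose the hinge as the axis so the unknown hinge reaction has zero arm there.
Beam weight: 27.1 × 9.81 = 265.9 N down at 2.205 m → arm 2.205 m, τ = 265.9 × 2.205 = 586.3 N·m clockwise.
Potted plant: 8.46 × 9.81 = 82.99 N down at 0.964 m → arm 0.964 m, τ = 82.99 × 0.964 = 80 N·m clockwise.
Lamp: 3.55 × 9.81 = 34.83 N down at 3.37 m → arm 3.37 m, τ = 34.83 × 3.37 = 117.4 N·m clockwise.
Total clockwise load moment = 783.7 N·m.
The cable tension T acts at 4.41 m; only its component perpendicular to the boom, T sinθ, produces torque. sin 28.9° = 0.4833.
Setting net torque to zero: T × 4.41 × 0.4833 = 783.7 → T = 783.7 / 2.131 = 368 N.

T ≈ 368 N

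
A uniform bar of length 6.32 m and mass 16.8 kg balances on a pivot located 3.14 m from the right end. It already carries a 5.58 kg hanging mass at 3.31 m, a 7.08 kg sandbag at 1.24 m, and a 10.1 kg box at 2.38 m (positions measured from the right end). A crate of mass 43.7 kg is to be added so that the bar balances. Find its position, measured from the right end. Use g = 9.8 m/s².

Sum moments about the pivot (at 3.14 m from the right end) (the support reaction has zero arm there).
Beam weight: 16.8 × 9.8 = 164.6 N down at 3.16 m → arm 0.02 m, τ = 164.6 × 0.02 = 3.292 N·m counterclockwise.
Hanging mass: 5.58 × 9.8 = 54.68 N down at 3.31 m → arm 0.17 m, τ = 54.68 × 0.17 = 9.296 N·m counterclockwise.
Sandbag: 7.08 × 9.8 = 69.38 N down at 1.24 m → arm 1.9 m, τ = 69.38 × 1.9 = 131.8 N·m clockwise.
Box: 10.1 × 9.8 = 98.98 N down at 2.38 m → arm 0.76 m, τ = 98.98 × 0.76 = 75.22 N·m clockwise.
Net moment of existing loads = 194.4 N·m clockwise.
The crate weighs 43.7 × 9.8 = 428.3 N and must supply an equal counterclockwise moment, so its lever arm about the pivot is 194.4 / 428.3 = 0.454 m.
That puts it at 3.14 + 0.454 = 3.59 m from the right end.

x ≈ 3.59 m from the right end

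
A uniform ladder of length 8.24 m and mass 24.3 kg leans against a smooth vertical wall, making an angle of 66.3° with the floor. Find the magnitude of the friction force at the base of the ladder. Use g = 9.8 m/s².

f ≈ 52.3 N

Taking torques about the foot of the ladder:
Ladder weight 24.3×9.8 = 238.1 N acts at 4.12 m along the ladder; its horizontal arm is 4.12·cos66.3° = 1.656 m → τ = 394.3 N·m clockwise.
Wall normal N acts horizontally at the top; its moment arm is the height L sinθ = 8.24·sin66.3° = 7.545 m, counterclockwise.
Balancing moments: N × 7.545 = 394.3, giving N = 52.3 N.
ΣFx = 0: friction at the foot balances the wall's push, so f = N_wall = 52.3 N.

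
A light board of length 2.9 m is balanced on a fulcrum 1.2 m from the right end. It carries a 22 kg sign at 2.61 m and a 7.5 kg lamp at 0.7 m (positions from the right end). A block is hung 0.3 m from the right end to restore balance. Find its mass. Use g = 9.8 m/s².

m ≈ 30.3 kg

Take moments about the fulcrum (at 1.2 m from the right end).
Sign: 22 × 9.8 = 215.6 N down at 2.61 m → arm 1.41 m, τ = 215.6 × 1.41 = 304 N·m counterclockwise.
Lamp: 7.5 × 9.8 = 73.5 N down at 0.7 m → arm 0.5 m, τ = 73.5 × 0.5 = 36.75 N·m clockwise.
Net moment of known loads = 267.2 N·m counterclockwise.
An unknown mass m at 0.3 m has arm 0.9 m; its moment is m·g·0.9 clockwise.
Στ = 0 ⇒ m × 9.8 × 0.9 = 267.2 ⇒ m = 267.2 / (9.8 × 0.9) = 30.3 kg.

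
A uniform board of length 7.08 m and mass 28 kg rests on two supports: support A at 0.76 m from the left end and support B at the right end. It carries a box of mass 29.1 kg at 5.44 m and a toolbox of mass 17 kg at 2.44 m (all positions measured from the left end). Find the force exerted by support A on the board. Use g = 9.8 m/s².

R_A ≈ 350 N

Taking torques about support B:
Beam weight: 28 × 9.8 = 274.4 N down at 3.54 m → arm 3.54 m, τ = 274.4 × 3.54 = 971.4 N·m counterclockwise.
Box: 29.1 × 9.8 = 285.2 N down at 5.44 m → arm 1.64 m, τ = 285.2 × 1.64 = 467.7 N·m counterclockwise.
Toolbox: 17 × 9.8 = 166.6 N down at 2.44 m → arm 4.64 m, τ = 166.6 × 4.64 = 773 N·m counterclockwise.
Net load moment about support B = 2212 N·m counterclockwise.
Reaction R at support A is upward at 0.76 m, arm 6.32 m → moment R × 6.32 clockwise.
Στ = 0 ⇒ R × 6.32 = 2212 ⇒ R = 350 N.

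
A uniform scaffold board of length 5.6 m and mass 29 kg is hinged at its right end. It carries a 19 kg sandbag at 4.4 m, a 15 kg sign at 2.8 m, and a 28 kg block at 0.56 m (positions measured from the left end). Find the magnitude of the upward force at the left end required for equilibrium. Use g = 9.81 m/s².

Sum moments about the right end (the unknown pivot reaction has zero arm there).
Beam weight: 29 × 9.81 = 284.5 N down at 2.8 m → arm 2.8 m, τ = 284.5 × 2.8 = 796.6 N·m counterclockwise.
Sandbag: 19 × 9.81 = 186.4 N down at 4.4 m → arm 1.2 m, τ = 186.4 × 1.2 = 223.7 N·m counterclockwise.
Sign: 15 × 9.81 = 147.2 N down at 2.8 m → arm 2.8 m, τ = 147.2 × 2.8 = 412.2 N·m counterclockwise.
Block: 28 × 9.81 = 274.7 N down at 0.56 m → arm 5.04 m, τ = 274.7 × 5.04 = 1384 N·m counterclockwise.
Net moment of the loads = 2816 N·m counterclockwise.
The upward force F acts at the left end, arm 5.6 m, giving F × 5.6 clockwise.
Balancing moments: F × 5.6 = 2816, giving F = 2816 / 5.6 = 503 N.

F ≈ 503 N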